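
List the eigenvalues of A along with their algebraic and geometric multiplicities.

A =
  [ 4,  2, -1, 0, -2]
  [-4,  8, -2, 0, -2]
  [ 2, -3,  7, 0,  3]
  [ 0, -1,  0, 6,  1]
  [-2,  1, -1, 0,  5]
λ = 6: alg = 5, geom = 3

Step 1 — factor the characteristic polynomial to read off the algebraic multiplicities:
  χ_A(x) = (x - 6)^5

Step 2 — compute geometric multiplicities via the rank-nullity identity g(λ) = n − rank(A − λI):
  rank(A − (6)·I) = 2, so dim ker(A − (6)·I) = n − 2 = 3

Summary:
  λ = 6: algebraic multiplicity = 5, geometric multiplicity = 3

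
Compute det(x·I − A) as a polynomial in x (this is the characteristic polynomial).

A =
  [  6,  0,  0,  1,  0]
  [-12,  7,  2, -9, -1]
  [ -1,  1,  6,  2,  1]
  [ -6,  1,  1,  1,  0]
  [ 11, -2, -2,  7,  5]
x^5 - 25*x^4 + 250*x^3 - 1250*x^2 + 3125*x - 3125

Expanding det(x·I − A) (e.g. by cofactor expansion or by noting that A is similar to its Jordan form J, which has the same characteristic polynomial as A) gives
  χ_A(x) = x^5 - 25*x^4 + 250*x^3 - 1250*x^2 + 3125*x - 3125
which factors as (x - 5)^5. The eigenvalues (with algebraic multiplicities) are λ = 5 with multiplicity 5.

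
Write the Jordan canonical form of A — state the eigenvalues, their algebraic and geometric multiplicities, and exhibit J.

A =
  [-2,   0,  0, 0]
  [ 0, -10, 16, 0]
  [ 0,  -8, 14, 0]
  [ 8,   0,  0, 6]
J_1(-2) ⊕ J_1(-2) ⊕ J_1(6) ⊕ J_1(6)

The characteristic polynomial is
  det(x·I − A) = x^4 - 8*x^3 - 8*x^2 + 96*x + 144 = (x - 6)^2*(x + 2)^2

Eigenvalues and multiplicities (the geometric multiplicity of λ is n − rank(A − λI), which equals the number of Jordan blocks for λ):
  λ = -2: algebraic multiplicity = 2, geometric multiplicity = 2
  λ = 6: algebraic multiplicity = 2, geometric multiplicity = 2

Determining the block sizes for each eigenvalue:
  λ = -2: gm = am = 2, so every block has size 1 → block sizes [1, 1]
  λ = 6: gm = am = 2, so every block has size 1 → block sizes [1, 1]

Assembling the blocks gives a Jordan form
J =
  [-2,  0, 0, 0]
  [ 0, -2, 0, 0]
  [ 0,  0, 6, 0]
  [ 0,  0, 0, 6]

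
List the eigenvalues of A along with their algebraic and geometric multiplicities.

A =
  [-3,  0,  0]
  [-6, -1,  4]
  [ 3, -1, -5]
λ = -3: alg = 3, geom = 2

Step 1 — factor the characteristic polynomial to read off the algebraic multiplicities:
  χ_A(x) = (x + 3)^3

Step 2 — compute geometric multiplicities via the rank-nullity identity g(λ) = n − rank(A − λI):
  rank(A − (-3)·I) = 1, so dim ker(A − (-3)·I) = n − 1 = 2

Summary:
  λ = -3: algebraic multiplicity = 3, geometric multiplicity = 2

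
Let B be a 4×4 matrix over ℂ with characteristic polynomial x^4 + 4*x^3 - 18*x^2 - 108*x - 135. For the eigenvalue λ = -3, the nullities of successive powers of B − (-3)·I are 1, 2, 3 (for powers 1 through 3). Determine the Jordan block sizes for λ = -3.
Block sizes for λ = -3: [3]

From the dimensions of kernels of powers, the number of Jordan blocks of size at least j is d_j − d_{j−1} where d_j = dim ker(N^j) (with d_0 = 0). Computing the differences gives [1, 1, 1].
The number of blocks of size exactly k is (#blocks of size ≥ k) − (#blocks of size ≥ k + 1), so the partition is: 1 block(s) of size 3.
In nonincreasing order the block sizes are [3].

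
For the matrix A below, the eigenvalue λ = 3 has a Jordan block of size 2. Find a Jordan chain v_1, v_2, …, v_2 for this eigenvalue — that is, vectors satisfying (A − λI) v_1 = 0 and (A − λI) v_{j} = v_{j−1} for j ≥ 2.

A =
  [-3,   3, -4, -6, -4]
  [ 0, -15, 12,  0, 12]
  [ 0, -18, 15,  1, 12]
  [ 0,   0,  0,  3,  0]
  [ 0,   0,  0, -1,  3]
A Jordan chain for λ = 3 of length 2:
v_1 = (0, 0, -1, 0, 1)ᵀ
v_2 = (1, 0, 0, -1, 0)ᵀ

Let N = A − (3)·I. We want v_2 with N^2 v_2 = 0 but N^1 v_2 ≠ 0; then v_{j-1} := N · v_j for j = 2, …, 2.

Pick v_2 = (1, 0, 0, -1, 0)ᵀ.
Then v_1 = N · v_2 = (0, 0, -1, 0, 1)ᵀ.

Sanity check: (A − (3)·I) v_1 = (0, 0, 0, 0, 0)ᵀ = 0. ✓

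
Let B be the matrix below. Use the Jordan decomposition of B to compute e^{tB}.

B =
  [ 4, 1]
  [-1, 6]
e^{tB} =
  [-t*exp(5*t) + exp(5*t), t*exp(5*t)]
  [-t*exp(5*t), t*exp(5*t) + exp(5*t)]

Strategy: write B = P · J · P⁻¹ where J is a Jordan canonical form, so e^{tB} = P · e^{tJ} · P⁻¹, and e^{tJ} can be computed block-by-block.

B has Jordan form
J =
  [5, 1]
  [0, 5]
(up to reordering of blocks).

Per-block formulas:
  For a 2×2 Jordan block J_2(5): exp(t · J_2(5)) = e^(5t)·(I + t·N), where N is the 2×2 nilpotent shift.

After assembling e^{tJ} and conjugating by P, we get:

e^{tB} =
  [-t*exp(5*t) + exp(5*t), t*exp(5*t)]
  [-t*exp(5*t), t*exp(5*t) + exp(5*t)]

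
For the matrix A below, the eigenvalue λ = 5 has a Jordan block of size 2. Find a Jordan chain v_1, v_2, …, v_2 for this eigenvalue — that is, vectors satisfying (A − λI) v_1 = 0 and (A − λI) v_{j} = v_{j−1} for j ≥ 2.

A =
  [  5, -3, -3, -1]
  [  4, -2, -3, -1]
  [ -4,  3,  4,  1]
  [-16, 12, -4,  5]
A Jordan chain for λ = 5 of length 2:
v_1 = (-1, -1, 1, 0)ᵀ
v_2 = (0, 0, 0, 1)ᵀ

Let N = A − (5)·I. We want v_2 with N^2 v_2 = 0 but N^1 v_2 ≠ 0; then v_{j-1} := N · v_j for j = 2, …, 2.

Pick v_2 = (0, 0, 0, 1)ᵀ.
Then v_1 = N · v_2 = (-1, -1, 1, 0)ᵀ.

Sanity check: (A − (5)·I) v_1 = (0, 0, 0, 0)ᵀ = 0. ✓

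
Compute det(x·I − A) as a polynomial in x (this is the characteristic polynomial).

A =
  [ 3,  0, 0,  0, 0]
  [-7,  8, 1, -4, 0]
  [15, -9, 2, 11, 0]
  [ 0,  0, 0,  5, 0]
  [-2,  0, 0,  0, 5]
x^5 - 23*x^4 + 210*x^3 - 950*x^2 + 2125*x - 1875

Expanding det(x·I − A) (e.g. by cofactor expansion or by noting that A is similar to its Jordan form J, which has the same characteristic polynomial as A) gives
  χ_A(x) = x^5 - 23*x^4 + 210*x^3 - 950*x^2 + 2125*x - 1875
which factors as (x - 5)^4*(x - 3). The eigenvalues (with algebraic multiplicities) are λ = 3 with multiplicity 1, λ = 5 with multiplicity 4.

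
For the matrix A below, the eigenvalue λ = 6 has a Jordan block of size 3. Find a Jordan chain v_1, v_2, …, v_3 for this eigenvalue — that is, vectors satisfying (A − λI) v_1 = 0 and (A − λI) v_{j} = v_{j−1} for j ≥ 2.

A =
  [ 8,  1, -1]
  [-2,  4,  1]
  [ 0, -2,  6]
A Jordan chain for λ = 6 of length 3:
v_1 = (2, 0, 4)ᵀ
v_2 = (2, -2, 0)ᵀ
v_3 = (1, 0, 0)ᵀ

Let N = A − (6)·I. We want v_3 with N^3 v_3 = 0 but N^2 v_3 ≠ 0; then v_{j-1} := N · v_j for j = 3, …, 2.

Pick v_3 = (1, 0, 0)ᵀ.
Then v_2 = N · v_3 = (2, -2, 0)ᵀ.
Then v_1 = N · v_2 = (2, 0, 4)ᵀ.

Sanity check: (A − (6)·I) v_1 = (0, 0, 0)ᵀ = 0. ✓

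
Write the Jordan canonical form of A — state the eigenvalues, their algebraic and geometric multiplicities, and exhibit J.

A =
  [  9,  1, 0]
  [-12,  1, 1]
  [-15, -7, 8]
J_3(6)

The characteristic polynomial is
  det(x·I − A) = x^3 - 18*x^2 + 108*x - 216 = (x - 6)^3

Eigenvalues and multiplicities (the geometric multiplicity of λ is n − rank(A − λI), which equals the number of Jordan blocks for λ):
  λ = 6: algebraic multiplicity = 3, geometric multiplicity = 1

Determining the block sizes for each eigenvalue:
  λ = 6: one block (gm = 1), so the single block has size am = 3 → block sizes [3]

Assembling the blocks gives a Jordan form
J =
  [6, 1, 0]
  [0, 6, 1]
  [0, 0, 6]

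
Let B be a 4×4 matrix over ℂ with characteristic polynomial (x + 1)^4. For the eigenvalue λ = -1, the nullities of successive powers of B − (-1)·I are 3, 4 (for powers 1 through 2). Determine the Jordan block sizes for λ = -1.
Block sizes for λ = -1: [2, 1, 1]

From the dimensions of kernels of powers, the number of Jordan blocks of size at least j is d_j − d_{j−1} where d_j = dim ker(N^j) (with d_0 = 0). Computing the differences gives [3, 1].
The number of blocks of size exactly k is (#blocks of size ≥ k) − (#blocks of size ≥ k + 1), so the partition is: 2 block(s) of size 1, 1 block(s) of size 2.
In nonincreasing order the block sizes are [2, 1, 1].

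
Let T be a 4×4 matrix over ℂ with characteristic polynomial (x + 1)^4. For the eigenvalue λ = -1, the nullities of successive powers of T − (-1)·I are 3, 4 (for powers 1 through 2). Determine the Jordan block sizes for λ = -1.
Block sizes for λ = -1: [2, 1, 1]

From the dimensions of kernels of powers, the number of Jordan blocks of size at least j is d_j − d_{j−1} where d_j = dim ker(N^j) (with d_0 = 0). Computing the differences gives [3, 1].
The number of blocks of size exactly k is (#blocks of size ≥ k) − (#blocks of size ≥ k + 1), so the partition is: 2 block(s) of size 1, 1 block(s) of size 2.
In nonincreasing order the block sizes are [2, 1, 1].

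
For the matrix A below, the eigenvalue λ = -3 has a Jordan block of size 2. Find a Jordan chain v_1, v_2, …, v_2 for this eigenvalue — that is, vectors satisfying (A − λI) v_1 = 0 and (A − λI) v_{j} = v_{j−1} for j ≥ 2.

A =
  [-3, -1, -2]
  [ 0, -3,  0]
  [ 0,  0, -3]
A Jordan chain for λ = -3 of length 2:
v_1 = (-1, 0, 0)ᵀ
v_2 = (0, 1, 0)ᵀ

Let N = A − (-3)·I. We want v_2 with N^2 v_2 = 0 but N^1 v_2 ≠ 0; then v_{j-1} := N · v_j for j = 2, …, 2.

Pick v_2 = (0, 1, 0)ᵀ.
Then v_1 = N · v_2 = (-1, 0, 0)ᵀ.

Sanity check: (A − (-3)·I) v_1 = (0, 0, 0)ᵀ = 0. ✓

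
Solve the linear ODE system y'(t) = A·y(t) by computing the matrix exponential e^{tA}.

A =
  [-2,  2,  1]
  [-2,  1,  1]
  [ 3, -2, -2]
e^{tA} =
  [-t*exp(-t) + exp(-t), 2*t*exp(-t), t*exp(-t)]
  [t^2*exp(-t)/2 - 2*t*exp(-t), -t^2*exp(-t) + 2*t*exp(-t) + exp(-t), -t^2*exp(-t)/2 + t*exp(-t)]
  [-t^2*exp(-t) + 3*t*exp(-t), 2*t^2*exp(-t) - 2*t*exp(-t), t^2*exp(-t) - t*exp(-t) + exp(-t)]

Strategy: write A = P · J · P⁻¹ where J is a Jordan canonical form, so e^{tA} = P · e^{tJ} · P⁻¹, and e^{tJ} can be computed block-by-block.

A has Jordan form
J =
  [-1,  1,  0]
  [ 0, -1,  1]
  [ 0,  0, -1]
(up to reordering of blocks).

Per-block formulas:
  For a 3×3 Jordan block J_3(-1): exp(t · J_3(-1)) = e^(-1t)·(I + t·N + (t^2/2)·N^2), where N is the 3×3 nilpotent shift.

After assembling e^{tJ} and conjugating by P, we get:

e^{tA} =
  [-t*exp(-t) + exp(-t), 2*t*exp(-t), t*exp(-t)]
  [t^2*exp(-t)/2 - 2*t*exp(-t), -t^2*exp(-t) + 2*t*exp(-t) + exp(-t), -t^2*exp(-t)/2 + t*exp(-t)]
  [-t^2*exp(-t) + 3*t*exp(-t), 2*t^2*exp(-t) - 2*t*exp(-t), t^2*exp(-t) - t*exp(-t) + exp(-t)]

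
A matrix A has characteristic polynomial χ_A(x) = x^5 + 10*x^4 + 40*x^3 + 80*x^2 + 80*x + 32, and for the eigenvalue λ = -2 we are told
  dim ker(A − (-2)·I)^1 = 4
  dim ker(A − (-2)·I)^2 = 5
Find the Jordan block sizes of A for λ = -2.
Block sizes for λ = -2: [2, 1, 1, 1]

From the dimensions of kernels of powers, the number of Jordan blocks of size at least j is d_j − d_{j−1} where d_j = dim ker(N^j) (with d_0 = 0). Computing the differences gives [4, 1].
The number of blocks of size exactly k is (#blocks of size ≥ k) − (#blocks of size ≥ k + 1), so the partition is: 3 block(s) of size 1, 1 block(s) of size 2.
In nonincreasing order the block sizes are [2, 1, 1, 1].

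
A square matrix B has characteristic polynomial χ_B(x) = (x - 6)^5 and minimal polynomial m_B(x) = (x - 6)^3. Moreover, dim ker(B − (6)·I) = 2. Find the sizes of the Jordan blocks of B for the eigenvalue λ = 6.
Block sizes for λ = 6: [3, 2]

Step 1 — from the characteristic polynomial, algebraic multiplicity of λ = 6 is 5. From dim ker(B − (6)·I) = 2, there are exactly 2 Jordan blocks for λ = 6.
Step 2 — from the minimal polynomial, the factor (x − 6)^3 tells us the largest block for λ = 6 has size 3.
Step 3 — with total size 5, 2 blocks, and largest block 3, the block sizes (in nonincreasing order) are [3, 2].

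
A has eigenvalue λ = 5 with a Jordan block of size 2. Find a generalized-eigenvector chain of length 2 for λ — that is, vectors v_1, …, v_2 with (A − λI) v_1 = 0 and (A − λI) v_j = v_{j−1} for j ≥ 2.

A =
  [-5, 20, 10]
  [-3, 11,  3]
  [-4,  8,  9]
A Jordan chain for λ = 5 of length 2:
v_1 = (-10, -3, -4)ᵀ
v_2 = (1, 0, 0)ᵀ

Let N = A − (5)·I. We want v_2 with N^2 v_2 = 0 but N^1 v_2 ≠ 0; then v_{j-1} := N · v_j for j = 2, …, 2.

Pick v_2 = (1, 0, 0)ᵀ.
Then v_1 = N · v_2 = (-10, -3, -4)ᵀ.

Sanity check: (A − (5)·I) v_1 = (0, 0, 0)ᵀ = 0. ✓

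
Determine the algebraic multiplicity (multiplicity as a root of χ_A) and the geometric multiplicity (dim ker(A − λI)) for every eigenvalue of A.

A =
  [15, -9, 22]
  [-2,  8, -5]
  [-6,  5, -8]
λ = 5: alg = 3, geom = 1

Step 1 — factor the characteristic polynomial to read off the algebraic multiplicities:
  χ_A(x) = (x - 5)^3

Step 2 — compute geometric multiplicities via the rank-nullity identity g(λ) = n − rank(A − λI):
  rank(A − (5)·I) = 2, so dim ker(A − (5)·I) = n − 2 = 1

Summary:
  λ = 5: algebraic multiplicity = 3, geometric multiplicity = 1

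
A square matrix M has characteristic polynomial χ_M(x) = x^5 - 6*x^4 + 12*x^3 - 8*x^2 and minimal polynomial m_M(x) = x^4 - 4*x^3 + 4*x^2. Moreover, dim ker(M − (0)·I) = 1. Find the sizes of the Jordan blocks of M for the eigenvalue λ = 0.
Block sizes for λ = 0: [2]

Step 1 — from the characteristic polynomial, algebraic multiplicity of λ = 0 is 2. From dim ker(M − (0)·I) = 1, there are exactly 1 Jordan blocks for λ = 0.
Step 2 — from the minimal polynomial, the factor (x − 0)^2 tells us the largest block for λ = 0 has size 2.
Step 3 — with total size 2, 1 blocks, and largest block 2, the block sizes (in nonincreasing order) are [2].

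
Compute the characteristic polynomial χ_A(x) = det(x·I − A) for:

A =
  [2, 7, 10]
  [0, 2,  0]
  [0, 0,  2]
x^3 - 6*x^2 + 12*x - 8

Expanding det(x·I − A) (e.g. by cofactor expansion or by noting that A is similar to its Jordan form J, which has the same characteristic polynomial as A) gives
  χ_A(x) = x^3 - 6*x^2 + 12*x - 8
which factors as (x - 2)^3. The eigenvalues (with algebraic multiplicities) are λ = 2 with multiplicity 3.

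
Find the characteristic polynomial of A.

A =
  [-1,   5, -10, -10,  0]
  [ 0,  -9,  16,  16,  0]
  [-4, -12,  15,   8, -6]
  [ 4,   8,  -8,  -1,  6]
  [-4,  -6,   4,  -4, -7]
x^5 + 3*x^4 + 2*x^3 - 2*x^2 - 3*x - 1

Expanding det(x·I − A) (e.g. by cofactor expansion or by noting that A is similar to its Jordan form J, which has the same characteristic polynomial as A) gives
  χ_A(x) = x^5 + 3*x^4 + 2*x^3 - 2*x^2 - 3*x - 1
which factors as (x - 1)*(x + 1)^4. The eigenvalues (with algebraic multiplicities) are λ = -1 with multiplicity 4, λ = 1 with multiplicity 1.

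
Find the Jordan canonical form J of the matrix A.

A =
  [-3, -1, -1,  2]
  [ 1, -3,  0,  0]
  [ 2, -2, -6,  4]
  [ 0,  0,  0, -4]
J_3(-4) ⊕ J_1(-4)

The characteristic polynomial is
  det(x·I − A) = x^4 + 16*x^3 + 96*x^2 + 256*x + 256 = (x + 4)^4

Eigenvalues and multiplicities (the geometric multiplicity of λ is n − rank(A − λI), which equals the number of Jordan blocks for λ):
  λ = -4: algebraic multiplicity = 4, geometric multiplicity = 2

Determining the block sizes for each eigenvalue:
  λ = -4: with am = 4 and gm = 2, the partition is not yet determined (e.g. several partitions of 4 into 2 parts exist). Let N = A − (-4)·I. Computing rank(N^1) = 2, rank(N^2) = 1, rank(N^3) = 0; the number of blocks of size ≥ j is rank(N^{j−1}) − rank(N^j), giving [2, 1, 1]. So we have 1 block(s) of size 3, 1 block(s) of size 1 → block sizes [3, 1]

Assembling the blocks gives a Jordan form
J =
  [-4,  1,  0,  0]
  [ 0, -4,  1,  0]
  [ 0,  0, -4,  0]
  [ 0,  0,  0, -4]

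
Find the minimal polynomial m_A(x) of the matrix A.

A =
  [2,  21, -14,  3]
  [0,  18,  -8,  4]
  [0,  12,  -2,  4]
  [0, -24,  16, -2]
x^3 - 10*x^2 + 28*x - 24

The characteristic polynomial is χ_A(x) = (x - 6)^2*(x - 2)^2, so the eigenvalues are known. The minimal polynomial is
  m_A(x) = Π_λ (x − λ)^{k_λ}
where k_λ is the size of the *largest* Jordan block for λ (equivalently, the smallest k with (A − λI)^k v = 0 for every generalised eigenvector v of λ).

  λ = 2: largest Jordan block has size 2, contributing (x − 2)^2
  λ = 6: largest Jordan block has size 1, contributing (x − 6)

So m_A(x) = (x - 6)*(x - 2)^2 = x^3 - 10*x^2 + 28*x - 24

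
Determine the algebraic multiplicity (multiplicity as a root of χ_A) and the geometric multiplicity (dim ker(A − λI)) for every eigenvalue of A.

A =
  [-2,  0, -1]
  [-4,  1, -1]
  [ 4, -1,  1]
λ = 0: alg = 3, geom = 1

Step 1 — factor the characteristic polynomial to read off the algebraic multiplicities:
  χ_A(x) = x^3

Step 2 — compute geometric multiplicities via the rank-nullity identity g(λ) = n − rank(A − λI):
  rank(A − (0)·I) = 2, so dim ker(A − (0)·I) = n − 2 = 1

Summary:
  λ = 0: algebraic multiplicity = 3, geometric multiplicity = 1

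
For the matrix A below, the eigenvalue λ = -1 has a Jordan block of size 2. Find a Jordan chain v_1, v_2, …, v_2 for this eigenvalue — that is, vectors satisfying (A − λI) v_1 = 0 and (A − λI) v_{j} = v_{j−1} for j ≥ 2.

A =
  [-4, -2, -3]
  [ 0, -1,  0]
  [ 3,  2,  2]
A Jordan chain for λ = -1 of length 2:
v_1 = (-3, 0, 3)ᵀ
v_2 = (1, 0, 0)ᵀ

Let N = A − (-1)·I. We want v_2 with N^2 v_2 = 0 but N^1 v_2 ≠ 0; then v_{j-1} := N · v_j for j = 2, …, 2.

Pick v_2 = (1, 0, 0)ᵀ.
Then v_1 = N · v_2 = (-3, 0, 3)ᵀ.

Sanity check: (A − (-1)·I) v_1 = (0, 0, 0)ᵀ = 0. ✓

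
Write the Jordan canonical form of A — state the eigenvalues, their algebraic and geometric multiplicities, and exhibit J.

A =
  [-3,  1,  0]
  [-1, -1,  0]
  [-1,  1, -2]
J_2(-2) ⊕ J_1(-2)

The characteristic polynomial is
  det(x·I − A) = x^3 + 6*x^2 + 12*x + 8 = (x + 2)^3

Eigenvalues and multiplicities (the geometric multiplicity of λ is n − rank(A − λI), which equals the number of Jordan blocks for λ):
  λ = -2: algebraic multiplicity = 3, geometric multiplicity = 2

Determining the block sizes for each eigenvalue:
  λ = -2: 2 blocks summing to 3 forces exactly one block of size 2 and the rest size 1 → block sizes [2, 1]

Assembling the blocks gives a Jordan form
J =
  [-2,  1,  0]
  [ 0, -2,  0]
  [ 0,  0, -2]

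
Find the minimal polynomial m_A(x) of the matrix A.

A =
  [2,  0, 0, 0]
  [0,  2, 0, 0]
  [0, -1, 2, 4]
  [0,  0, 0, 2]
x^2 - 4*x + 4

The characteristic polynomial is χ_A(x) = (x - 2)^4, so the eigenvalues are known. The minimal polynomial is
  m_A(x) = Π_λ (x − λ)^{k_λ}
where k_λ is the size of the *largest* Jordan block for λ (equivalently, the smallest k with (A − λI)^k v = 0 for every generalised eigenvector v of λ).

  λ = 2: largest Jordan block has size 2, contributing (x − 2)^2

So m_A(x) = (x - 2)^2 = x^2 - 4*x + 4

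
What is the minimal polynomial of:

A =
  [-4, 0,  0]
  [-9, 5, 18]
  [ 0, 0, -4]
x^2 - x - 20

The characteristic polynomial is χ_A(x) = (x - 5)*(x + 4)^2, so the eigenvalues are known. The minimal polynomial is
  m_A(x) = Π_λ (x − λ)^{k_λ}
where k_λ is the size of the *largest* Jordan block for λ (equivalently, the smallest k with (A − λI)^k v = 0 for every generalised eigenvector v of λ).

  λ = -4: largest Jordan block has size 1, contributing (x + 4)
  λ = 5: largest Jordan block has size 1, contributing (x − 5)

So m_A(x) = (x - 5)*(x + 4) = x^2 - x - 20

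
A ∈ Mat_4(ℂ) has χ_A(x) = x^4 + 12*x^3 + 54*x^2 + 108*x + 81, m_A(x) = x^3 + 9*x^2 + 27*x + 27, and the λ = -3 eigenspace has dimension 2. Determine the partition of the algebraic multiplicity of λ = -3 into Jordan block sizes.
Block sizes for λ = -3: [3, 1]

Step 1 — from the characteristic polynomial, algebraic multiplicity of λ = -3 is 4. From dim ker(A − (-3)·I) = 2, there are exactly 2 Jordan blocks for λ = -3.
Step 2 — from the minimal polynomial, the factor (x + 3)^3 tells us the largest block for λ = -3 has size 3.
Step 3 — with total size 4, 2 blocks, and largest block 3, the block sizes (in nonincreasing order) are [3, 1].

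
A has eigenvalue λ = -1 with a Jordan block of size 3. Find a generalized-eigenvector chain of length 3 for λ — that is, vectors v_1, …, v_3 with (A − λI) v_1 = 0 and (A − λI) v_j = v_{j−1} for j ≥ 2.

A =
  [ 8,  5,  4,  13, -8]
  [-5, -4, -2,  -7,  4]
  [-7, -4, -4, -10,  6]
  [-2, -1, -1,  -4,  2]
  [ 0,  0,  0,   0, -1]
A Jordan chain for λ = -1 of length 3:
v_1 = (2, -2, -2, 0, 0)ᵀ
v_2 = (9, -5, -7, -2, 0)ᵀ
v_3 = (1, 0, 0, 0, 0)ᵀ

Let N = A − (-1)·I. We want v_3 with N^3 v_3 = 0 but N^2 v_3 ≠ 0; then v_{j-1} := N · v_j for j = 3, …, 2.

Pick v_3 = (1, 0, 0, 0, 0)ᵀ.
Then v_2 = N · v_3 = (9, -5, -7, -2, 0)ᵀ.
Then v_1 = N · v_2 = (2, -2, -2, 0, 0)ᵀ.

Sanity check: (A − (-1)·I) v_1 = (0, 0, 0, 0, 0)ᵀ = 0. ✓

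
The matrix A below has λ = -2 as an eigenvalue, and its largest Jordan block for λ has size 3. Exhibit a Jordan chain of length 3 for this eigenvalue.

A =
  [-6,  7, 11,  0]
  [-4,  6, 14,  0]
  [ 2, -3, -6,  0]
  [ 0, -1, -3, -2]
A Jordan chain for λ = -2 of length 3:
v_1 = (10, 12, -4, -2)ᵀ
v_2 = (-4, -4, 2, 0)ᵀ
v_3 = (1, 0, 0, 0)ᵀ

Let N = A − (-2)·I. We want v_3 with N^3 v_3 = 0 but N^2 v_3 ≠ 0; then v_{j-1} := N · v_j for j = 3, …, 2.

Pick v_3 = (1, 0, 0, 0)ᵀ.
Then v_2 = N · v_3 = (-4, -4, 2, 0)ᵀ.
Then v_1 = N · v_2 = (10, 12, -4, -2)ᵀ.

Sanity check: (A − (-2)·I) v_1 = (0, 0, 0, 0)ᵀ = 0. ✓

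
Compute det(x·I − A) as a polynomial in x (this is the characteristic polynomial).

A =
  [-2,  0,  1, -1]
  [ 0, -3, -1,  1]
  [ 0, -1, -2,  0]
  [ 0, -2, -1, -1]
x^4 + 8*x^3 + 24*x^2 + 32*x + 16

Expanding det(x·I − A) (e.g. by cofactor expansion or by noting that A is similar to its Jordan form J, which has the same characteristic polynomial as A) gives
  χ_A(x) = x^4 + 8*x^3 + 24*x^2 + 32*x + 16
which factors as (x + 2)^4. The eigenvalues (with algebraic multiplicities) are λ = -2 with multiplicity 4.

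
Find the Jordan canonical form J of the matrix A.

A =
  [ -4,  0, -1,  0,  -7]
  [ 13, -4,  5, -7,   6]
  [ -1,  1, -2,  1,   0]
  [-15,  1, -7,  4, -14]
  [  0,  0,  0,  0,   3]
J_3(-3) ⊕ J_1(3) ⊕ J_1(3)

The characteristic polynomial is
  det(x·I − A) = x^5 + 3*x^4 - 18*x^3 - 54*x^2 + 81*x + 243 = (x - 3)^2*(x + 3)^3

Eigenvalues and multiplicities (the geometric multiplicity of λ is n − rank(A − λI), which equals the number of Jordan blocks for λ):
  λ = -3: algebraic multiplicity = 3, geometric multiplicity = 1
  λ = 3: algebraic multiplicity = 2, geometric multiplicity = 2

Determining the block sizes for each eigenvalue:
  λ = -3: one block (gm = 1), so the single block has size am = 3 → block sizes [3]
  λ = 3: gm = am = 2, so every block has size 1 → block sizes [1, 1]

Assembling the blocks gives a Jordan form
J =
  [-3,  1,  0, 0, 0]
  [ 0, -3,  1, 0, 0]
  [ 0,  0, -3, 0, 0]
  [ 0,  0,  0, 3, 0]
  [ 0,  0,  0, 0, 3]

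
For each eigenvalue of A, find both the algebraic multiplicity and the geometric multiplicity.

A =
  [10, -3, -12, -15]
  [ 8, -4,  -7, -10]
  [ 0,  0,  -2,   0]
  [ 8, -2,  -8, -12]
λ = -2: alg = 4, geom = 2

Step 1 — factor the characteristic polynomial to read off the algebraic multiplicities:
  χ_A(x) = (x + 2)^4

Step 2 — compute geometric multiplicities via the rank-nullity identity g(λ) = n − rank(A − λI):
  rank(A − (-2)·I) = 2, so dim ker(A − (-2)·I) = n − 2 = 2

Summary:
  λ = -2: algebraic multiplicity = 4, geometric multiplicity = 2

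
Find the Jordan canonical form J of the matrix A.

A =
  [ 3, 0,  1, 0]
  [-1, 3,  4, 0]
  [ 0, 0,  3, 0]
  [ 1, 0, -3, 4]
J_3(3) ⊕ J_1(4)

The characteristic polynomial is
  det(x·I − A) = x^4 - 13*x^3 + 63*x^2 - 135*x + 108 = (x - 4)*(x - 3)^3

Eigenvalues and multiplicities (the geometric multiplicity of λ is n − rank(A − λI), which equals the number of Jordan blocks for λ):
  λ = 3: algebraic multiplicity = 3, geometric multiplicity = 1
  λ = 4: algebraic multiplicity = 1, geometric multiplicity = 1

Determining the block sizes for each eigenvalue:
  λ = 3: one block (gm = 1), so the single block has size am = 3 → block sizes [3]
  λ = 4: one block (gm = 1), so the single block has size am = 1 → block sizes [1]

Assembling the blocks gives a Jordan form
J =
  [3, 1, 0, 0]
  [0, 3, 1, 0]
  [0, 0, 3, 0]
  [0, 0, 0, 4]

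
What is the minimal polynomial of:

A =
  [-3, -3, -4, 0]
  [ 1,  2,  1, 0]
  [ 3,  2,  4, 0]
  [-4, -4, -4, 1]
x^3 - 3*x^2 + 3*x - 1

The characteristic polynomial is χ_A(x) = (x - 1)^4, so the eigenvalues are known. The minimal polynomial is
  m_A(x) = Π_λ (x − λ)^{k_λ}
where k_λ is the size of the *largest* Jordan block for λ (equivalently, the smallest k with (A − λI)^k v = 0 for every generalised eigenvector v of λ).

  λ = 1: largest Jordan block has size 3, contributing (x − 1)^3

So m_A(x) = (x - 1)^3 = x^3 - 3*x^2 + 3*x - 1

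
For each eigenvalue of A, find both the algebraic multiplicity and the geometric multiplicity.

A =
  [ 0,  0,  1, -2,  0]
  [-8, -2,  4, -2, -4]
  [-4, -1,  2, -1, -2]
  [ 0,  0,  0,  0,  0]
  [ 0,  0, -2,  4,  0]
λ = 0: alg = 5, geom = 3

Step 1 — factor the characteristic polynomial to read off the algebraic multiplicities:
  χ_A(x) = x^5

Step 2 — compute geometric multiplicities via the rank-nullity identity g(λ) = n − rank(A − λI):
  rank(A − (0)·I) = 2, so dim ker(A − (0)·I) = n − 2 = 3

Summary:
  λ = 0: algebraic multiplicity = 5, geometric multiplicity = 3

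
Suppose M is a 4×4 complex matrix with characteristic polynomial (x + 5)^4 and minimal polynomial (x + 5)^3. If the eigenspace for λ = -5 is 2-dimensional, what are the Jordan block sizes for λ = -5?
Block sizes for λ = -5: [3, 1]

Step 1 — from the characteristic polynomial, algebraic multiplicity of λ = -5 is 4. From dim ker(M − (-5)·I) = 2, there are exactly 2 Jordan blocks for λ = -5.
Step 2 — from the minimal polynomial, the factor (x + 5)^3 tells us the largest block for λ = -5 has size 3.
Step 3 — with total size 4, 2 blocks, and largest block 3, the block sizes (in nonincreasing order) are [3, 1].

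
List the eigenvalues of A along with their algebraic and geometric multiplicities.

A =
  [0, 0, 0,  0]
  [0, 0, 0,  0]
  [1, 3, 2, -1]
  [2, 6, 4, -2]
λ = 0: alg = 4, geom = 3

Step 1 — factor the characteristic polynomial to read off the algebraic multiplicities:
  χ_A(x) = x^4

Step 2 — compute geometric multiplicities via the rank-nullity identity g(λ) = n − rank(A − λI):
  rank(A − (0)·I) = 1, so dim ker(A − (0)·I) = n − 1 = 3

Summary:
  λ = 0: algebraic multiplicity = 4, geometric multiplicity = 3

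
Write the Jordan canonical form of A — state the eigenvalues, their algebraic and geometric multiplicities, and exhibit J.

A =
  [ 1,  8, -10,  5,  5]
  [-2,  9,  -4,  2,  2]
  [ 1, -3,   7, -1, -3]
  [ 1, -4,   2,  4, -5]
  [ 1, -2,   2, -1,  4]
J_3(5) ⊕ J_2(5)

The characteristic polynomial is
  det(x·I − A) = x^5 - 25*x^4 + 250*x^3 - 1250*x^2 + 3125*x - 3125 = (x - 5)^5

Eigenvalues and multiplicities (the geometric multiplicity of λ is n − rank(A − λI), which equals the number of Jordan blocks for λ):
  λ = 5: algebraic multiplicity = 5, geometric multiplicity = 2

Determining the block sizes for each eigenvalue:
  λ = 5: with am = 5 and gm = 2, the partition is not yet determined (e.g. several partitions of 5 into 2 parts exist). Let N = A − (5)·I. Computing rank(N^1) = 3, rank(N^2) = 1, rank(N^3) = 0; the number of blocks of size ≥ j is rank(N^{j−1}) − rank(N^j), giving [2, 2, 1]. So we have 1 block(s) of size 3, 1 block(s) of size 2 → block sizes [3, 2]

Assembling the blocks gives a Jordan form
J =
  [5, 1, 0, 0, 0]
  [0, 5, 1, 0, 0]
  [0, 0, 5, 0, 0]
  [0, 0, 0, 5, 1]
  [0, 0, 0, 0, 5]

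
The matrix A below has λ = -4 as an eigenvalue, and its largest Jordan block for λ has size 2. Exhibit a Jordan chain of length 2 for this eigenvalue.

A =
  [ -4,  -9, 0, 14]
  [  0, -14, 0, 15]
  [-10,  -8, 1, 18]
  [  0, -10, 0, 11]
A Jordan chain for λ = -4 of length 2:
v_1 = (1, 0, 2, 0)ᵀ
v_2 = (1, 3, 0, 2)ᵀ

Let N = A − (-4)·I. We want v_2 with N^2 v_2 = 0 but N^1 v_2 ≠ 0; then v_{j-1} := N · v_j for j = 2, …, 2.

Pick v_2 = (1, 3, 0, 2)ᵀ.
Then v_1 = N · v_2 = (1, 0, 2, 0)ᵀ.

Sanity check: (A − (-4)·I) v_1 = (0, 0, 0, 0)ᵀ = 0. ✓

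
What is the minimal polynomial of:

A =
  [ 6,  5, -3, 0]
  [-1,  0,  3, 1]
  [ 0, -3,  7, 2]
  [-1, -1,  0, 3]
x^3 - 12*x^2 + 48*x - 64

The characteristic polynomial is χ_A(x) = (x - 4)^4, so the eigenvalues are known. The minimal polynomial is
  m_A(x) = Π_λ (x − λ)^{k_λ}
where k_λ is the size of the *largest* Jordan block for λ (equivalently, the smallest k with (A − λI)^k v = 0 for every generalised eigenvector v of λ).

  λ = 4: largest Jordan block has size 3, contributing (x − 4)^3

So m_A(x) = (x - 4)^3 = x^3 - 12*x^2 + 48*x - 64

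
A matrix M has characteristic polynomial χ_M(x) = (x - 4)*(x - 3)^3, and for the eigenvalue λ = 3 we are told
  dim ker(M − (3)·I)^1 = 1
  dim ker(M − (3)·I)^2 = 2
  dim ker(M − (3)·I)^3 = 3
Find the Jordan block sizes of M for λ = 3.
Block sizes for λ = 3: [3]

From the dimensions of kernels of powers, the number of Jordan blocks of size at least j is d_j − d_{j−1} where d_j = dim ker(N^j) (with d_0 = 0). Computing the differences gives [1, 1, 1].
The number of blocks of size exactly k is (#blocks of size ≥ k) − (#blocks of size ≥ k + 1), so the partition is: 1 block(s) of size 3.
In nonincreasing order the block sizes are [3].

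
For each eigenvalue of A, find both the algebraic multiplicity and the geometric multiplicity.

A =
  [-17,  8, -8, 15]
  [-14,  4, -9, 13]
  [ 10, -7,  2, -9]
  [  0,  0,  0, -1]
λ = -5: alg = 2, geom = 1; λ = -1: alg = 2, geom = 1

Step 1 — factor the characteristic polynomial to read off the algebraic multiplicities:
  χ_A(x) = (x + 1)^2*(x + 5)^2

Step 2 — compute geometric multiplicities via the rank-nullity identity g(λ) = n − rank(A − λI):
  rank(A − (-5)·I) = 3, so dim ker(A − (-5)·I) = n − 3 = 1
  rank(A − (-1)·I) = 3, so dim ker(A − (-1)·I) = n − 3 = 1

Summary:
  λ = -5: algebraic multiplicity = 2, geometric multiplicity = 1
  λ = -1: algebraic multiplicity = 2, geometric multiplicity = 1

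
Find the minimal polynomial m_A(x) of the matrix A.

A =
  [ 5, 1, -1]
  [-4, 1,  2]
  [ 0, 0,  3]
x^2 - 6*x + 9

The characteristic polynomial is χ_A(x) = (x - 3)^3, so the eigenvalues are known. The minimal polynomial is
  m_A(x) = Π_λ (x − λ)^{k_λ}
where k_λ is the size of the *largest* Jordan block for λ (equivalently, the smallest k with (A − λI)^k v = 0 for every generalised eigenvector v of λ).

  λ = 3: largest Jordan block has size 2, contributing (x − 3)^2

So m_A(x) = (x - 3)^2 = x^2 - 6*x + 9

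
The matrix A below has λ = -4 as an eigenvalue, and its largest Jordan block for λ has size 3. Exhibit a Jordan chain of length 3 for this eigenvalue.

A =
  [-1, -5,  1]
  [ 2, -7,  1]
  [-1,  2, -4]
A Jordan chain for λ = -4 of length 3:
v_1 = (-2, -1, 1)ᵀ
v_2 = (3, 2, -1)ᵀ
v_3 = (1, 0, 0)ᵀ

Let N = A − (-4)·I. We want v_3 with N^3 v_3 = 0 but N^2 v_3 ≠ 0; then v_{j-1} := N · v_j for j = 3, …, 2.

Pick v_3 = (1, 0, 0)ᵀ.
Then v_2 = N · v_3 = (3, 2, -1)ᵀ.
Then v_1 = N · v_2 = (-2, -1, 1)ᵀ.

Sanity check: (A − (-4)·I) v_1 = (0, 0, 0)ᵀ = 0. ✓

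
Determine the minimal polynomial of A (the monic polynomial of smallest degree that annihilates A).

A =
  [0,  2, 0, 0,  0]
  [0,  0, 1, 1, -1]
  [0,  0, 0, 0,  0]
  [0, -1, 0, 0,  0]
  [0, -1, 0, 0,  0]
x^3

The characteristic polynomial is χ_A(x) = x^5, so the eigenvalues are known. The minimal polynomial is
  m_A(x) = Π_λ (x − λ)^{k_λ}
where k_λ is the size of the *largest* Jordan block for λ (equivalently, the smallest k with (A − λI)^k v = 0 for every generalised eigenvector v of λ).

  λ = 0: largest Jordan block has size 3, contributing (x − 0)^3

So m_A(x) = x^3 = x^3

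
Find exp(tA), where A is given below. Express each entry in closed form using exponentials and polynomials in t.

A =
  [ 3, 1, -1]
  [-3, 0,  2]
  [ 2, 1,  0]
e^{tA} =
  [-t^2*exp(t)/2 + 2*t*exp(t) + exp(t), t*exp(t), t^2*exp(t)/2 - t*exp(t)]
  [t^2*exp(t)/2 - 3*t*exp(t), -t*exp(t) + exp(t), -t^2*exp(t)/2 + 2*t*exp(t)]
  [-t^2*exp(t)/2 + 2*t*exp(t), t*exp(t), t^2*exp(t)/2 - t*exp(t) + exp(t)]

Strategy: write A = P · J · P⁻¹ where J is a Jordan canonical form, so e^{tA} = P · e^{tJ} · P⁻¹, and e^{tJ} can be computed block-by-block.

A has Jordan form
J =
  [1, 1, 0]
  [0, 1, 1]
  [0, 0, 1]
(up to reordering of blocks).

Per-block formulas:
  For a 3×3 Jordan block J_3(1): exp(t · J_3(1)) = e^(1t)·(I + t·N + (t^2/2)·N^2), where N is the 3×3 nilpotent shift.

After assembling e^{tJ} and conjugating by P, we get:

e^{tA} =
  [-t^2*exp(t)/2 + 2*t*exp(t) + exp(t), t*exp(t), t^2*exp(t)/2 - t*exp(t)]
  [t^2*exp(t)/2 - 3*t*exp(t), -t*exp(t) + exp(t), -t^2*exp(t)/2 + 2*t*exp(t)]
  [-t^2*exp(t)/2 + 2*t*exp(t), t*exp(t), t^2*exp(t)/2 - t*exp(t) + exp(t)]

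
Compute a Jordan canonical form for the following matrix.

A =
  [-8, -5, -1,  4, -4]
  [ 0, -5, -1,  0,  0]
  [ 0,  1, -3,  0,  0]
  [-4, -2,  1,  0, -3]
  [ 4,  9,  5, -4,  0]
J_2(-4) ⊕ J_1(-4) ⊕ J_2(-2)

The characteristic polynomial is
  det(x·I − A) = x^5 + 16*x^4 + 100*x^3 + 304*x^2 + 448*x + 256 = (x + 2)^2*(x + 4)^3

Eigenvalues and multiplicities (the geometric multiplicity of λ is n − rank(A − λI), which equals the number of Jordan blocks for λ):
  λ = -4: algebraic multiplicity = 3, geometric multiplicity = 2
  λ = -2: algebraic multiplicity = 2, geometric multiplicity = 1

Determining the block sizes for each eigenvalue:
  λ = -4: 2 blocks summing to 3 forces exactly one block of size 2 and the rest size 1 → block sizes [2, 1]
  λ = -2: one block (gm = 1), so the single block has size am = 2 → block sizes [2]

Assembling the blocks gives a Jordan form
J =
  [-4,  1,  0,  0,  0]
  [ 0, -4,  0,  0,  0]
  [ 0,  0, -4,  0,  0]
  [ 0,  0,  0, -2,  1]
  [ 0,  0,  0,  0, -2]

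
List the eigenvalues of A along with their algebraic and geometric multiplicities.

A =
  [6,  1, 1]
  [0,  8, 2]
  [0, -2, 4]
λ = 6: alg = 3, geom = 2

Step 1 — factor the characteristic polynomial to read off the algebraic multiplicities:
  χ_A(x) = (x - 6)^3

Step 2 — compute geometric multiplicities via the rank-nullity identity g(λ) = n − rank(A − λI):
  rank(A − (6)·I) = 1, so dim ker(A − (6)·I) = n − 1 = 2

Summary:
  λ = 6: algebraic multiplicity = 3, geometric multiplicity = 2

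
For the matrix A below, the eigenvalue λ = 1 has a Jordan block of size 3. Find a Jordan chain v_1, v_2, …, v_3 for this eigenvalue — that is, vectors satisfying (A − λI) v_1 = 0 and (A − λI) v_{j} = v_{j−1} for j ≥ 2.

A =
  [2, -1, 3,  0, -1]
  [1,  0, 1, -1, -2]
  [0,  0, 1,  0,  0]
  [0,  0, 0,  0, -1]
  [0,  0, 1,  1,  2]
A Jordan chain for λ = 1 of length 3:
v_1 = (1, 0, 0, -1, 1)ᵀ
v_2 = (3, 1, 0, 0, 1)ᵀ
v_3 = (0, 0, 1, 0, 0)ᵀ

Let N = A − (1)·I. We want v_3 with N^3 v_3 = 0 but N^2 v_3 ≠ 0; then v_{j-1} := N · v_j for j = 3, …, 2.

Pick v_3 = (0, 0, 1, 0, 0)ᵀ.
Then v_2 = N · v_3 = (3, 1, 0, 0, 1)ᵀ.
Then v_1 = N · v_2 = (1, 0, 0, -1, 1)ᵀ.

Sanity check: (A − (1)·I) v_1 = (0, 0, 0, 0, 0)ᵀ = 0. ✓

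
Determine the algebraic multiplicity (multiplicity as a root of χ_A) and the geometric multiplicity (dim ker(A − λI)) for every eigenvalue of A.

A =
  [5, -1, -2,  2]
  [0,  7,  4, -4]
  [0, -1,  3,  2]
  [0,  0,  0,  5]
λ = 5: alg = 4, geom = 3

Step 1 — factor the characteristic polynomial to read off the algebraic multiplicities:
  χ_A(x) = (x - 5)^4

Step 2 — compute geometric multiplicities via the rank-nullity identity g(λ) = n − rank(A − λI):
  rank(A − (5)·I) = 1, so dim ker(A − (5)·I) = n − 1 = 3

Summary:
  λ = 5: algebraic multiplicity = 4, geometric multiplicity = 3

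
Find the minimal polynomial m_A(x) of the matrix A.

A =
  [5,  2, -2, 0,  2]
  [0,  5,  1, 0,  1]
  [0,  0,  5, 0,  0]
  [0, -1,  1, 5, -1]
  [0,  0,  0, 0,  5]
x^3 - 15*x^2 + 75*x - 125

The characteristic polynomial is χ_A(x) = (x - 5)^5, so the eigenvalues are known. The minimal polynomial is
  m_A(x) = Π_λ (x − λ)^{k_λ}
where k_λ is the size of the *largest* Jordan block for λ (equivalently, the smallest k with (A − λI)^k v = 0 for every generalised eigenvector v of λ).

  λ = 5: largest Jordan block has size 3, contributing (x − 5)^3

So m_A(x) = (x - 5)^3 = x^3 - 15*x^2 + 75*x - 125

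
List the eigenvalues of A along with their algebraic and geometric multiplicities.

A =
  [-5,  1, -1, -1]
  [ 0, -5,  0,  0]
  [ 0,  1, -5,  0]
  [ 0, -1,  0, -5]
λ = -5: alg = 4, geom = 2

Step 1 — factor the characteristic polynomial to read off the algebraic multiplicities:
  χ_A(x) = (x + 5)^4

Step 2 — compute geometric multiplicities via the rank-nullity identity g(λ) = n − rank(A − λI):
  rank(A − (-5)·I) = 2, so dim ker(A − (-5)·I) = n − 2 = 2

Summary:
  λ = -5: algebraic multiplicity = 4, geometric multiplicity = 2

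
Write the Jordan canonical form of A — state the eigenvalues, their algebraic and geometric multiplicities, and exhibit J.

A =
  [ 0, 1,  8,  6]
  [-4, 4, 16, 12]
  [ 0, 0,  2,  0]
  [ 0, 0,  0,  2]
J_2(2) ⊕ J_1(2) ⊕ J_1(2)

The characteristic polynomial is
  det(x·I − A) = x^4 - 8*x^3 + 24*x^2 - 32*x + 16 = (x - 2)^4

Eigenvalues and multiplicities (the geometric multiplicity of λ is n − rank(A − λI), which equals the number of Jordan blocks for λ):
  λ = 2: algebraic multiplicity = 4, geometric multiplicity = 3

Determining the block sizes for each eigenvalue:
  λ = 2: 3 blocks summing to 4 forces exactly one block of size 2 and the rest size 1 → block sizes [2, 1, 1]

Assembling the blocks gives a Jordan form
J =
  [2, 1, 0, 0]
  [0, 2, 0, 0]
  [0, 0, 2, 0]
  [0, 0, 0, 2]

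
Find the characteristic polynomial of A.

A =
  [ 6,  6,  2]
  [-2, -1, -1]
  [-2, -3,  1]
x^3 - 6*x^2 + 12*x - 8

Expanding det(x·I − A) (e.g. by cofactor expansion or by noting that A is similar to its Jordan form J, which has the same characteristic polynomial as A) gives
  χ_A(x) = x^3 - 6*x^2 + 12*x - 8
which factors as (x - 2)^3. The eigenvalues (with algebraic multiplicities) are λ = 2 with multiplicity 3.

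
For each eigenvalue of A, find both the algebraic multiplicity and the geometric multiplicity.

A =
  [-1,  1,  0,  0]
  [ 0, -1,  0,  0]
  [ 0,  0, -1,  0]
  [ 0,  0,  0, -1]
λ = -1: alg = 4, geom = 3

Step 1 — factor the characteristic polynomial to read off the algebraic multiplicities:
  χ_A(x) = (x + 1)^4

Step 2 — compute geometric multiplicities via the rank-nullity identity g(λ) = n − rank(A − λI):
  rank(A − (-1)·I) = 1, so dim ker(A − (-1)·I) = n − 1 = 3

Summary:
  λ = -1: algebraic multiplicity = 4, geometric multiplicity = 3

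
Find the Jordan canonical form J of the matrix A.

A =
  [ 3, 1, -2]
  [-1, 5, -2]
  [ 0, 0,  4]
J_2(4) ⊕ J_1(4)

The characteristic polynomial is
  det(x·I − A) = x^3 - 12*x^2 + 48*x - 64 = (x - 4)^3

Eigenvalues and multiplicities (the geometric multiplicity of λ is n − rank(A − λI), which equals the number of Jordan blocks for λ):
  λ = 4: algebraic multiplicity = 3, geometric multiplicity = 2

Determining the block sizes for each eigenvalue:
  λ = 4: 2 blocks summing to 3 forces exactly one block of size 2 and the rest size 1 → block sizes [2, 1]

Assembling the blocks gives a Jordan form
J =
  [4, 1, 0]
  [0, 4, 0]
  [0, 0, 4]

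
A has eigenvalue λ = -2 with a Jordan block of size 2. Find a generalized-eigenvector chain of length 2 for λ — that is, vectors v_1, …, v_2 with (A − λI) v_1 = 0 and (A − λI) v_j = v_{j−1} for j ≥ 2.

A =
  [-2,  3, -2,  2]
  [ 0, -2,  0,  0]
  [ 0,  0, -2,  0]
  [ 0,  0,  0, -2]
A Jordan chain for λ = -2 of length 2:
v_1 = (3, 0, 0, 0)ᵀ
v_2 = (0, 1, 0, 0)ᵀ

Let N = A − (-2)·I. We want v_2 with N^2 v_2 = 0 but N^1 v_2 ≠ 0; then v_{j-1} := N · v_j for j = 2, …, 2.

Pick v_2 = (0, 1, 0, 0)ᵀ.
Then v_1 = N · v_2 = (3, 0, 0, 0)ᵀ.

Sanity check: (A − (-2)·I) v_1 = (0, 0, 0, 0)ᵀ = 0. ✓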